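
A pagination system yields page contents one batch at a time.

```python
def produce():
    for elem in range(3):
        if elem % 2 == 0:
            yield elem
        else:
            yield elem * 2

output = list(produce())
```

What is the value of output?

Step 1: For each elem in range(3), yield elem if even, else elem*2:
  elem=0 (even): yield 0
  elem=1 (odd): yield 1*2 = 2
  elem=2 (even): yield 2
Therefore output = [0, 2, 2].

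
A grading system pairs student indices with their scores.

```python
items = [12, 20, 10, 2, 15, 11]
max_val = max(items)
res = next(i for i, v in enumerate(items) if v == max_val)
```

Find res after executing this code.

Step 1: max([12, 20, 10, 2, 15, 11]) = 20.
Step 2: Find first index where value == 20:
  Index 0: 12 != 20
  Index 1: 20 == 20, found!
Therefore res = 1.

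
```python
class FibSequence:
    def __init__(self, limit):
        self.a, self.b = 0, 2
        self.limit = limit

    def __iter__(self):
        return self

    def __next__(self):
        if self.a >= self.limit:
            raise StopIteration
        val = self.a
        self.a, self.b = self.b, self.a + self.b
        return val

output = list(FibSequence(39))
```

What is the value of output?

Step 1: Fibonacci-like sequence (a=0, b=2) until >= 39:
  Yield 0, then a,b = 2,2
  Yield 2, then a,b = 2,4
  Yield 2, then a,b = 4,6
  Yield 4, then a,b = 6,10
  Yield 6, then a,b = 10,16
  Yield 10, then a,b = 16,26
  Yield 16, then a,b = 26,42
  Yield 26, then a,b = 42,68
Step 2: 42 >= 39, stop.
Therefore output = [0, 2, 2, 4, 6, 10, 16, 26].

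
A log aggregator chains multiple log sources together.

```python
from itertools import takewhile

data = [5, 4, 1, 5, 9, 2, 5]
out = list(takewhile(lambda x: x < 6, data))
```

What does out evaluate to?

Step 1: takewhile stops at first element >= 6:
  5 < 6: take
  4 < 6: take
  1 < 6: take
  5 < 6: take
  9 >= 6: stop
Therefore out = [5, 4, 1, 5].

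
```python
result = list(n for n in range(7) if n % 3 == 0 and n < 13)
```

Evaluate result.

Step 1: Filter range(7) where n % 3 == 0 and n < 13:
  n=0: both conditions met, included
  n=1: excluded (1 % 3 != 0)
  n=2: excluded (2 % 3 != 0)
  n=3: both conditions met, included
  n=4: excluded (4 % 3 != 0)
  n=5: excluded (5 % 3 != 0)
  n=6: both conditions met, included
Therefore result = [0, 3, 6].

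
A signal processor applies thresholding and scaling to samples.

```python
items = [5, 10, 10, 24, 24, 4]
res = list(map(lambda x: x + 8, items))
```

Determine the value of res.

Step 1: Apply lambda x: x + 8 to each element:
  5 -> 13
  10 -> 18
  10 -> 18
  24 -> 32
  24 -> 32
  4 -> 12
Therefore res = [13, 18, 18, 32, 32, 12].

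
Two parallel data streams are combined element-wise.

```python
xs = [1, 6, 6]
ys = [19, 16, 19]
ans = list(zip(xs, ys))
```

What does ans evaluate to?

Step 1: zip pairs elements at same index:
  Index 0: (1, 19)
  Index 1: (6, 16)
  Index 2: (6, 19)
Therefore ans = [(1, 19), (6, 16), (6, 19)].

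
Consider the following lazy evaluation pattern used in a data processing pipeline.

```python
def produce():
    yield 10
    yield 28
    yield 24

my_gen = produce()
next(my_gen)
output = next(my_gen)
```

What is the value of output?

Step 1: produce() creates a generator.
Step 2: next(my_gen) yields 10 (consumed and discarded).
Step 3: next(my_gen) yields 28, assigned to output.
Therefore output = 28.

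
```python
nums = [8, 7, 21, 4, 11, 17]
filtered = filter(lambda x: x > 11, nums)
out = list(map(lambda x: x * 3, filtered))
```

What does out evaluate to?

Step 1: Filter nums for elements > 11:
  8: removed
  7: removed
  21: kept
  4: removed
  11: removed
  17: kept
Step 2: Map x * 3 on filtered [21, 17]:
  21 -> 63
  17 -> 51
Therefore out = [63, 51].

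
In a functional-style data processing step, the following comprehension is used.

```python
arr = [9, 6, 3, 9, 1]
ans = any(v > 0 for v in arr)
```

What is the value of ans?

Step 1: Check v > 0 for each element in [9, 6, 3, 9, 1]:
  9 > 0: True
  6 > 0: True
  3 > 0: True
  9 > 0: True
  1 > 0: True
Step 2: any() returns True.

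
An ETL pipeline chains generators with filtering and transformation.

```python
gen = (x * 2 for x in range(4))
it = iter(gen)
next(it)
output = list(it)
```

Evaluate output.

Step 1: Generator produces [0, 2, 4, 6].
Step 2: next(it) consumes first element (0).
Step 3: list(it) collects remaining: [2, 4, 6].
Therefore output = [2, 4, 6].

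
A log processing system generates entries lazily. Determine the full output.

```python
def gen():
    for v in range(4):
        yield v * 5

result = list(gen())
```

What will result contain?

Step 1: For each v in range(4), yield v * 5:
  v=0: yield 0 * 5 = 0
  v=1: yield 1 * 5 = 5
  v=2: yield 2 * 5 = 10
  v=3: yield 3 * 5 = 15
Therefore result = [0, 5, 10, 15].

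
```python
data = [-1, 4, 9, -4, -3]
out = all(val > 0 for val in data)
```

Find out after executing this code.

Step 1: Check val > 0 for each element in [-1, 4, 9, -4, -3]:
  -1 > 0: False
  4 > 0: True
  9 > 0: True
  -4 > 0: False
  -3 > 0: False
Step 2: all() returns False.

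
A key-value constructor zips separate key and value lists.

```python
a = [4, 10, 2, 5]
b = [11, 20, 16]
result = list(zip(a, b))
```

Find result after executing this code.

Step 1: zip stops at shortest (len(a)=4, len(b)=3):
  Index 0: (4, 11)
  Index 1: (10, 20)
  Index 2: (2, 16)
Step 2: Last element of a (5) has no pair, dropped.
Therefore result = [(4, 11), (10, 20), (2, 16)].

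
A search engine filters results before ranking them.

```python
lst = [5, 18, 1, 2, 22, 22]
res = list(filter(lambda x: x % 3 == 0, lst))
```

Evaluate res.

Step 1: Filter elements divisible by 3:
  5 % 3 = 2: removed
  18 % 3 = 0: kept
  1 % 3 = 1: removed
  2 % 3 = 2: removed
  22 % 3 = 1: removed
  22 % 3 = 1: removed
Therefore res = [18].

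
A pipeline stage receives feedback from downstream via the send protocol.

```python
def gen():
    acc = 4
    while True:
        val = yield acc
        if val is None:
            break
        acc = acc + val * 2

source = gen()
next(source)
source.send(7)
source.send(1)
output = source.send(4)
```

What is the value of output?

Step 1: next() -> yield acc=4.
Step 2: send(7) -> val=7, acc = 4 + 7*2 = 18, yield 18.
Step 3: send(1) -> val=1, acc = 18 + 1*2 = 20, yield 20.
Step 4: send(4) -> val=4, acc = 20 + 4*2 = 28, yield 28.
Therefore output = 28.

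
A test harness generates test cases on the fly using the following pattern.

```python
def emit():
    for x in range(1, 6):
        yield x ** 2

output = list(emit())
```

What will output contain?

Step 1: For each x in range(1, 6), yield x**2:
  x=1: yield 1**2 = 1
  x=2: yield 2**2 = 4
  x=3: yield 3**2 = 9
  x=4: yield 4**2 = 16
  x=5: yield 5**2 = 25
Therefore output = [1, 4, 9, 16, 25].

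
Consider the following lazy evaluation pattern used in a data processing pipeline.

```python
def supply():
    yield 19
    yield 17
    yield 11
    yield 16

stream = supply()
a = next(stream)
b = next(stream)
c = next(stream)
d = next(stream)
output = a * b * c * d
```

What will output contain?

Step 1: Create generator and consume all values:
  a = next(stream) = 19
  b = next(stream) = 17
  c = next(stream) = 11
  d = next(stream) = 16
Step 2: output = 19 * 17 * 11 * 16 = 56848.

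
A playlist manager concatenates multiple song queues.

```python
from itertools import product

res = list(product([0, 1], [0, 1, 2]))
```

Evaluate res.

Step 1: product([0, 1], [0, 1, 2]) gives all pairs:
  (0, 0)
  (0, 1)
  (0, 2)
  (1, 0)
  (1, 1)
  (1, 2)
Therefore res = [(0, 0), (0, 1), (0, 2), (1, 0), (1, 1), (1, 2)].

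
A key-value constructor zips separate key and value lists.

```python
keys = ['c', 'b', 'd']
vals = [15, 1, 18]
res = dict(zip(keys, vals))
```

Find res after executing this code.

Step 1: zip pairs keys with values:
  'c' -> 15
  'b' -> 1
  'd' -> 18
Therefore res = {'c': 15, 'b': 1, 'd': 18}.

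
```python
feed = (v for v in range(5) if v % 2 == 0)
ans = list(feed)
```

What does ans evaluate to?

Step 1: Filter range(5) keeping only even values:
  v=0: even, included
  v=1: odd, excluded
  v=2: even, included
  v=3: odd, excluded
  v=4: even, included
Therefore ans = [0, 2, 4].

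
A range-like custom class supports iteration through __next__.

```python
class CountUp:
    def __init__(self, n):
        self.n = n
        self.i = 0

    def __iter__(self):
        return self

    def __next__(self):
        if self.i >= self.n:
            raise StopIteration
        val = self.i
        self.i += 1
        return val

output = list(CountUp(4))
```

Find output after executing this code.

Step 1: CountUp(4) creates an iterator counting 0 to 3.
Step 2: list() consumes all values: [0, 1, 2, 3].
Therefore output = [0, 1, 2, 3].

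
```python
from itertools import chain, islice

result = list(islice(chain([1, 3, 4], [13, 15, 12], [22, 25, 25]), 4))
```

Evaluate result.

Step 1: chain([1, 3, 4], [13, 15, 12], [22, 25, 25]) = [1, 3, 4, 13, 15, 12, 22, 25, 25].
Step 2: islice takes first 4 elements: [1, 3, 4, 13].
Therefore result = [1, 3, 4, 13].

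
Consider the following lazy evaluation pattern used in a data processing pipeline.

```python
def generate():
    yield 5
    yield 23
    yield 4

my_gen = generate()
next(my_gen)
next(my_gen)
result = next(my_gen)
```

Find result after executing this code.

Step 1: generate() creates a generator.
Step 2: next(my_gen) yields 5 (consumed and discarded).
Step 3: next(my_gen) yields 23 (consumed and discarded).
Step 4: next(my_gen) yields 4, assigned to result.
Therefore result = 4.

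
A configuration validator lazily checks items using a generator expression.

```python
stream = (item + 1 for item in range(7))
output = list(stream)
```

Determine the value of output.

Step 1: For each item in range(7), compute item+1:
  item=0: 0+1 = 1
  item=1: 1+1 = 2
  item=2: 2+1 = 3
  item=3: 3+1 = 4
  item=4: 4+1 = 5
  item=5: 5+1 = 6
  item=6: 6+1 = 7
Therefore output = [1, 2, 3, 4, 5, 6, 7].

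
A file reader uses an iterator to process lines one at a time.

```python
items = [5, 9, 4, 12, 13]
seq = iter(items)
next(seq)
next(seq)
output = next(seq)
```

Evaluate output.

Step 1: Create iterator over [5, 9, 4, 12, 13].
Step 2: next() consumes 5.
Step 3: next() consumes 9.
Step 4: next() returns 4.
Therefore output = 4.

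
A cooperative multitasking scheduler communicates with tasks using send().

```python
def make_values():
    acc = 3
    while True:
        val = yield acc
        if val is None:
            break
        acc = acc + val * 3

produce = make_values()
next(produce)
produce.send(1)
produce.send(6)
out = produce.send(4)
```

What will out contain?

Step 1: next() -> yield acc=3.
Step 2: send(1) -> val=1, acc = 3 + 1*3 = 6, yield 6.
Step 3: send(6) -> val=6, acc = 6 + 6*3 = 24, yield 24.
Step 4: send(4) -> val=4, acc = 24 + 4*3 = 36, yield 36.
Therefore out = 36.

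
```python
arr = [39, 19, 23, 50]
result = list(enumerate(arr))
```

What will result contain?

Step 1: enumerate pairs each element with its index:
  (0, 39)
  (1, 19)
  (2, 23)
  (3, 50)
Therefore result = [(0, 39), (1, 19), (2, 23), (3, 50)].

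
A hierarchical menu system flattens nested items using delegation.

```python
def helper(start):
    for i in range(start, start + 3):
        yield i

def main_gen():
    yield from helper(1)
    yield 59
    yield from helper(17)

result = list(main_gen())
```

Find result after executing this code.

Step 1: main_gen() delegates to helper(1):
  yield 1
  yield 2
  yield 3
Step 2: yield 59
Step 3: Delegates to helper(17):
  yield 17
  yield 18
  yield 19
Therefore result = [1, 2, 3, 59, 17, 18, 19].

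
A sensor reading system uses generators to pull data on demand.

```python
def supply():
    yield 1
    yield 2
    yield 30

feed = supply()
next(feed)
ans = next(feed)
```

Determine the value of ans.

Step 1: supply() creates a generator.
Step 2: next(feed) yields 1 (consumed and discarded).
Step 3: next(feed) yields 2, assigned to ans.
Therefore ans = 2.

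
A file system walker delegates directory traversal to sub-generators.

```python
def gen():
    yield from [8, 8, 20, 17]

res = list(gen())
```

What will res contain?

Step 1: yield from delegates to the iterable, yielding each element.
Step 2: Collected values: [8, 8, 20, 17].
Therefore res = [8, 8, 20, 17].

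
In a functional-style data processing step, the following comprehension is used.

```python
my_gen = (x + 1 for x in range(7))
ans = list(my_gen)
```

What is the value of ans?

Step 1: For each x in range(7), compute x+1:
  x=0: 0+1 = 1
  x=1: 1+1 = 2
  x=2: 2+1 = 3
  x=3: 3+1 = 4
  x=4: 4+1 = 5
  x=5: 5+1 = 6
  x=6: 6+1 = 7
Therefore ans = [1, 2, 3, 4, 5, 6, 7].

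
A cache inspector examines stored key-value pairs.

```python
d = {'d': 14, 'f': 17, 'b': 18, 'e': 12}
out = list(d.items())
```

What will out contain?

Step 1: d.items() returns (key, value) pairs in insertion order.
Therefore out = [('d', 14), ('f', 17), ('b', 18), ('e', 12)].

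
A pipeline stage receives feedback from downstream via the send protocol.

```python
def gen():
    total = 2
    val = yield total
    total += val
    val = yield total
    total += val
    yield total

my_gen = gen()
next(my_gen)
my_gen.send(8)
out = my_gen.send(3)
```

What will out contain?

Step 1: next() -> yield total=2.
Step 2: send(8) -> val=8, total = 2+8 = 10, yield 10.
Step 3: send(3) -> val=3, total = 10+3 = 13, yield 13.
Therefore out = 13.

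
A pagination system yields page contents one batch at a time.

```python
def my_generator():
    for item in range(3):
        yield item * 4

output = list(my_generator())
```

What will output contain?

Step 1: For each item in range(3), yield item * 4:
  item=0: yield 0 * 4 = 0
  item=1: yield 1 * 4 = 4
  item=2: yield 2 * 4 = 8
Therefore output = [0, 4, 8].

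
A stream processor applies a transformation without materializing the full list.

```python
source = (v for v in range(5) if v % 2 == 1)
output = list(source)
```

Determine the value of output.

Step 1: Filter range(5) keeping only odd values:
  v=0: even, excluded
  v=1: odd, included
  v=2: even, excluded
  v=3: odd, included
  v=4: even, excluded
Therefore output = [1, 3].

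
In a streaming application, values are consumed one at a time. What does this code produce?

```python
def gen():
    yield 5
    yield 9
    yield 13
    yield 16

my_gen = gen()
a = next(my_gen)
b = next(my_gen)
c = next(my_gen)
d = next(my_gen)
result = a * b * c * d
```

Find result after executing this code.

Step 1: Create generator and consume all values:
  a = next(my_gen) = 5
  b = next(my_gen) = 9
  c = next(my_gen) = 13
  d = next(my_gen) = 16
Step 2: result = 5 * 9 * 13 * 16 = 9360.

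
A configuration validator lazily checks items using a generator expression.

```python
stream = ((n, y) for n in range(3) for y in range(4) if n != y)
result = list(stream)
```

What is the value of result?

Step 1: Nested generator over range(3) x range(4) where n != y:
  (0, 0): excluded (n == y)
  (0, 1): included
  (0, 2): included
  (0, 3): included
  (1, 0): included
  (1, 1): excluded (n == y)
  (1, 2): included
  (1, 3): included
  (2, 0): included
  (2, 1): included
  (2, 2): excluded (n == y)
  (2, 3): included
Therefore result = [(0, 1), (0, 2), (0, 3), (1, 0), (1, 2), (1, 3), (2, 0), (2, 1), (2, 3)].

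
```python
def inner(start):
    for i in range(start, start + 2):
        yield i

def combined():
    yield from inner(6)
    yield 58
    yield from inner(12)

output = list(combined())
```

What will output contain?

Step 1: combined() delegates to inner(6):
  yield 6
  yield 7
Step 2: yield 58
Step 3: Delegates to inner(12):
  yield 12
  yield 13
Therefore output = [6, 7, 58, 12, 13].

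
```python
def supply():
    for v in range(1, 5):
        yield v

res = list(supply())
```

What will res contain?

Step 1: The generator yields each value from range(1, 5).
Step 2: list() consumes all yields: [1, 2, 3, 4].
Therefore res = [1, 2, 3, 4].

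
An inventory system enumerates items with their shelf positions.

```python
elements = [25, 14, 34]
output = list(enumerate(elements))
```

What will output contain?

Step 1: enumerate pairs each element with its index:
  (0, 25)
  (1, 14)
  (2, 34)
Therefore output = [(0, 25), (1, 14), (2, 34)].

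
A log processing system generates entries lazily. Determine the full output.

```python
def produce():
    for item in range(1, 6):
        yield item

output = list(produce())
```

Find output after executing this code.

Step 1: The generator yields each value from range(1, 6).
Step 2: list() consumes all yields: [1, 2, 3, 4, 5].
Therefore output = [1, 2, 3, 4, 5].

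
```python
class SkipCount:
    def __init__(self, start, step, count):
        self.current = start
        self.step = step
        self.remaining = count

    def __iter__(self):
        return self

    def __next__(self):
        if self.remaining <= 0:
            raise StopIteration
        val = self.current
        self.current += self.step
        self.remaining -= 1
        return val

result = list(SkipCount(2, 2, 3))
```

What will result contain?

Step 1: SkipCount starts at 2, increments by 2, for 3 steps:
  Yield 2, then current += 2
  Yield 4, then current += 2
  Yield 6, then current += 2
Therefore result = [2, 4, 6].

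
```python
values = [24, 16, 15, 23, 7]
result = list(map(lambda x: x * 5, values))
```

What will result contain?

Step 1: Apply lambda x: x * 5 to each element:
  24 -> 120
  16 -> 80
  15 -> 75
  23 -> 115
  7 -> 35
Therefore result = [120, 80, 75, 115, 35].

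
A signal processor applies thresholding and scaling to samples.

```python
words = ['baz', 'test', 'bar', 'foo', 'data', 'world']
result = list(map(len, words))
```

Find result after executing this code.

Step 1: Map len() to each word:
  'baz' -> 3
  'test' -> 4
  'bar' -> 3
  'foo' -> 3
  'data' -> 4
  'world' -> 5
Therefore result = [3, 4, 3, 3, 4, 5].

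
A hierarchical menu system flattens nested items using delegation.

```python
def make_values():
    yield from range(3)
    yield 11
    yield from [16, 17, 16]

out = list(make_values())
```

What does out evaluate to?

Step 1: Trace yields in order:
  yield 0
  yield 1
  yield 2
  yield 11
  yield 16
  yield 17
  yield 16
Therefore out = [0, 1, 2, 11, 16, 17, 16].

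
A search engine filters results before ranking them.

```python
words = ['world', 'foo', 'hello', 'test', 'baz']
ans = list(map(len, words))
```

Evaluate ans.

Step 1: Map len() to each word:
  'world' -> 5
  'foo' -> 3
  'hello' -> 5
  'test' -> 4
  'baz' -> 3
Therefore ans = [5, 3, 5, 4, 3].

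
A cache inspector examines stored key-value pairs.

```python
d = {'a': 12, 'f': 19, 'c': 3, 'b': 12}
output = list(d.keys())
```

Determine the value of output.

Step 1: d.keys() returns the dictionary keys in insertion order.
Therefore output = ['a', 'f', 'c', 'b'].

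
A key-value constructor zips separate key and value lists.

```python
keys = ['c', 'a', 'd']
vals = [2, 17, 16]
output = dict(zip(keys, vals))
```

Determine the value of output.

Step 1: zip pairs keys with values:
  'c' -> 2
  'a' -> 17
  'd' -> 16
Therefore output = {'c': 2, 'a': 17, 'd': 16}.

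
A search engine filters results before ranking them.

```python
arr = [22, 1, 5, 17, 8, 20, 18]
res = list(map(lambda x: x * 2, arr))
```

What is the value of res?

Step 1: Apply lambda x: x * 2 to each element:
  22 -> 44
  1 -> 2
  5 -> 10
  17 -> 34
  8 -> 16
  20 -> 40
  18 -> 36
Therefore res = [44, 2, 10, 34, 16, 40, 36].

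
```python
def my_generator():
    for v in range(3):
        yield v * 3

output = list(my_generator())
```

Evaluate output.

Step 1: For each v in range(3), yield v * 3:
  v=0: yield 0 * 3 = 0
  v=1: yield 1 * 3 = 3
  v=2: yield 2 * 3 = 6
Therefore output = [0, 3, 6].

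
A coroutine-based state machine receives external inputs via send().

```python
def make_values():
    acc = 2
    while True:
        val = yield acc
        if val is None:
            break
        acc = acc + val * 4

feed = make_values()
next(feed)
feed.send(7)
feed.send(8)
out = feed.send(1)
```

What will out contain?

Step 1: next() -> yield acc=2.
Step 2: send(7) -> val=7, acc = 2 + 7*4 = 30, yield 30.
Step 3: send(8) -> val=8, acc = 30 + 8*4 = 62, yield 62.
Step 4: send(1) -> val=1, acc = 62 + 1*4 = 66, yield 66.
Therefore out = 66.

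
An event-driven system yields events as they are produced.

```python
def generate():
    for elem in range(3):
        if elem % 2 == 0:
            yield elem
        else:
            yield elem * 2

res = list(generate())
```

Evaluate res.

Step 1: For each elem in range(3), yield elem if even, else elem*2:
  elem=0 (even): yield 0
  elem=1 (odd): yield 1*2 = 2
  elem=2 (even): yield 2
Therefore res = [0, 2, 2].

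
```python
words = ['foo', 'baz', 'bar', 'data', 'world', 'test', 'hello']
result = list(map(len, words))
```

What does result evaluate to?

Step 1: Map len() to each word:
  'foo' -> 3
  'baz' -> 3
  'bar' -> 3
  'data' -> 4
  'world' -> 5
  'test' -> 4
  'hello' -> 5
Therefore result = [3, 3, 3, 4, 5, 4, 5].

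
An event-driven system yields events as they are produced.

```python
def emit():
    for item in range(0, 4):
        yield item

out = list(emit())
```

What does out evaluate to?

Step 1: The generator yields each value from range(0, 4).
Step 2: list() consumes all yields: [0, 1, 2, 3].
Therefore out = [0, 1, 2, 3].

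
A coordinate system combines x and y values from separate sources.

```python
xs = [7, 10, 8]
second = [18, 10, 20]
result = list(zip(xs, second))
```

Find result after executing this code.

Step 1: zip pairs elements at same index:
  Index 0: (7, 18)
  Index 1: (10, 10)
  Index 2: (8, 20)
Therefore result = [(7, 18), (10, 10), (8, 20)].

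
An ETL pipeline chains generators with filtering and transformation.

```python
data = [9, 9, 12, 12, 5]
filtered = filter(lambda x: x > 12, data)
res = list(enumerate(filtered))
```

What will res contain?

Step 1: Filter [9, 9, 12, 12, 5] for > 12: [].
Step 2: enumerate re-indexes from 0: [].
Therefore res = [].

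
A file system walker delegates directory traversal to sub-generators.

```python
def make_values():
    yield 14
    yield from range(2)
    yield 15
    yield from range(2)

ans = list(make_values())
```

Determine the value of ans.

Step 1: Trace yields in order:
  yield 14
  yield 0
  yield 1
  yield 15
  yield 0
  yield 1
Therefore ans = [14, 0, 1, 15, 0, 1].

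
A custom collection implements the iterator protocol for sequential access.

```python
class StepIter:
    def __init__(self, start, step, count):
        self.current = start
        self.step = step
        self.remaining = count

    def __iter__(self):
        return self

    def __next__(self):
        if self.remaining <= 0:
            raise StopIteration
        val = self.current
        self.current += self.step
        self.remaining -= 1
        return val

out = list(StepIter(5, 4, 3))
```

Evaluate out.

Step 1: StepIter starts at 5, increments by 4, for 3 steps:
  Yield 5, then current += 4
  Yield 9, then current += 4
  Yield 13, then current += 4
Therefore out = [5, 9, 13].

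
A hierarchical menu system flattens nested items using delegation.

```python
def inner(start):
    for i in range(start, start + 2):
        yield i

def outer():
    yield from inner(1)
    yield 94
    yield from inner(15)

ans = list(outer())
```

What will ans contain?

Step 1: outer() delegates to inner(1):
  yield 1
  yield 2
Step 2: yield 94
Step 3: Delegates to inner(15):
  yield 15
  yield 16
Therefore ans = [1, 2, 94, 15, 16].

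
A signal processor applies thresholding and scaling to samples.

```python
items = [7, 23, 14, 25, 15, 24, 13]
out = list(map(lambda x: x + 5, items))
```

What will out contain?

Step 1: Apply lambda x: x + 5 to each element:
  7 -> 12
  23 -> 28
  14 -> 19
  25 -> 30
  15 -> 20
  24 -> 29
  13 -> 18
Therefore out = [12, 28, 19, 30, 20, 29, 18].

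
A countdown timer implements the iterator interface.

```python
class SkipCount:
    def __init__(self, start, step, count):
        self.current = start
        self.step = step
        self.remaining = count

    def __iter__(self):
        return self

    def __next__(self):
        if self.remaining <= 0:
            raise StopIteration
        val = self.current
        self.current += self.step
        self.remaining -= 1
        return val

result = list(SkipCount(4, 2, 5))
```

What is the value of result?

Step 1: SkipCount starts at 4, increments by 2, for 5 steps:
  Yield 4, then current += 2
  Yield 6, then current += 2
  Yield 8, then current += 2
  Yield 10, then current += 2
  Yield 12, then current += 2
Therefore result = [4, 6, 8, 10, 12].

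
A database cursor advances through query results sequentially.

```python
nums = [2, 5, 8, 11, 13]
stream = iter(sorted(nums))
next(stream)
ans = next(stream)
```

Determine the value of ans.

Step 1: sorted([2, 5, 8, 11, 13]) = [2, 5, 8, 11, 13].
Step 2: Create iterator and skip 1 elements.
Step 3: next() returns 5.
Therefore ans = 5.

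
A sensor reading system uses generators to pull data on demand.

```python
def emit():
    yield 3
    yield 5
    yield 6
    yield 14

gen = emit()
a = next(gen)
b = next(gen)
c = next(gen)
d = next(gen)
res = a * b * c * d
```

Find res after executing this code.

Step 1: Create generator and consume all values:
  a = next(gen) = 3
  b = next(gen) = 5
  c = next(gen) = 6
  d = next(gen) = 14
Step 2: res = 3 * 5 * 6 * 14 = 1260.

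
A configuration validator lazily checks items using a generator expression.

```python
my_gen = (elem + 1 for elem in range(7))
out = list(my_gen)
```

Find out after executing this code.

Step 1: For each elem in range(7), compute elem+1:
  elem=0: 0+1 = 1
  elem=1: 1+1 = 2
  elem=2: 2+1 = 3
  elem=3: 3+1 = 4
  elem=4: 4+1 = 5
  elem=5: 5+1 = 6
  elem=6: 6+1 = 7
Therefore out = [1, 2, 3, 4, 5, 6, 7].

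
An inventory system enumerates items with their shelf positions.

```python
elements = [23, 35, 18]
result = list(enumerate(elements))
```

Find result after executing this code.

Step 1: enumerate pairs each element with its index:
  (0, 23)
  (1, 35)
  (2, 18)
Therefore result = [(0, 23), (1, 35), (2, 18)].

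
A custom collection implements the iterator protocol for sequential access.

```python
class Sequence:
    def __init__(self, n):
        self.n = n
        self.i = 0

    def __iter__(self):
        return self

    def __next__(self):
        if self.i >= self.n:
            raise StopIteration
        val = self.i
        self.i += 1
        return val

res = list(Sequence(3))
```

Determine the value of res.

Step 1: Sequence(3) creates an iterator counting 0 to 2.
Step 2: list() consumes all values: [0, 1, 2].
Therefore res = [0, 1, 2].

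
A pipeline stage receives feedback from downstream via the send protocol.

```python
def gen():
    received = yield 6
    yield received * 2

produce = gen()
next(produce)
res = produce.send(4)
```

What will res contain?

Step 1: next(produce) advances to first yield, producing 6.
Step 2: send(4) resumes, received = 4.
Step 3: yield received * 2 = 4 * 2 = 8.
Therefore res = 8.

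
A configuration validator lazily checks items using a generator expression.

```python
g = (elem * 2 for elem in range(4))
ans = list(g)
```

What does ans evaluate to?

Step 1: For each elem in range(4), compute elem*2:
  elem=0: 0*2 = 0
  elem=1: 1*2 = 2
  elem=2: 2*2 = 4
  elem=3: 3*2 = 6
Therefore ans = [0, 2, 4, 6].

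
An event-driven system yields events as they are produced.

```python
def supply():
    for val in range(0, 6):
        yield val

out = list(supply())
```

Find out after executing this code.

Step 1: The generator yields each value from range(0, 6).
Step 2: list() consumes all yields: [0, 1, 2, 3, 4, 5].
Therefore out = [0, 1, 2, 3, 4, 5].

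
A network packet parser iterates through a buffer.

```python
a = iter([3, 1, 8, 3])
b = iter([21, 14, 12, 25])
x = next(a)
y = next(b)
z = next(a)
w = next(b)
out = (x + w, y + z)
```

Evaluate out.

Step 1: a iterates [3, 1, 8, 3], b iterates [21, 14, 12, 25].
Step 2: x = next(a) = 3, y = next(b) = 21.
Step 3: z = next(a) = 1, w = next(b) = 14.
Step 4: out = (3 + 14, 21 + 1) = (17, 22).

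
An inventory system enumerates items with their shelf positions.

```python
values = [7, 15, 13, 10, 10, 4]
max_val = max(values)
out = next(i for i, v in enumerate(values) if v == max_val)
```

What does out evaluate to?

Step 1: max([7, 15, 13, 10, 10, 4]) = 15.
Step 2: Find first index where value == 15:
  Index 0: 7 != 15
  Index 1: 15 == 15, found!
Therefore out = 1.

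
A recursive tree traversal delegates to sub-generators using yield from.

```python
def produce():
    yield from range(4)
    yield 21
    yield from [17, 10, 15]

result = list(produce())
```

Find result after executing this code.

Step 1: Trace yields in order:
  yield 0
  yield 1
  yield 2
  yield 3
  yield 21
  yield 17
  yield 10
  yield 15
Therefore result = [0, 1, 2, 3, 21, 17, 10, 15].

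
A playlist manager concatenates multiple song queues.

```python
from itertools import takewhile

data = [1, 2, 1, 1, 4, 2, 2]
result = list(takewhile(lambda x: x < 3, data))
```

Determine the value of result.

Step 1: takewhile stops at first element >= 3:
  1 < 3: take
  2 < 3: take
  1 < 3: take
  1 < 3: take
  4 >= 3: stop
Therefore result = [1, 2, 1, 1].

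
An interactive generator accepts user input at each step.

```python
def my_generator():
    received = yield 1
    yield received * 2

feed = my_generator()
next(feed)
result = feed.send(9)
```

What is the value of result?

Step 1: next(feed) advances to first yield, producing 1.
Step 2: send(9) resumes, received = 9.
Step 3: yield received * 2 = 9 * 2 = 18.
Therefore result = 18.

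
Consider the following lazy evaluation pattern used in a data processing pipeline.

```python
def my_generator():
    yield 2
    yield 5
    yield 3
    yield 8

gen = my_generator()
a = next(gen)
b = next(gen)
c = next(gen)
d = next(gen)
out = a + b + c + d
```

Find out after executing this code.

Step 1: Create generator and consume all values:
  a = next(gen) = 2
  b = next(gen) = 5
  c = next(gen) = 3
  d = next(gen) = 8
Step 2: out = 2 + 5 + 3 + 8 = 18.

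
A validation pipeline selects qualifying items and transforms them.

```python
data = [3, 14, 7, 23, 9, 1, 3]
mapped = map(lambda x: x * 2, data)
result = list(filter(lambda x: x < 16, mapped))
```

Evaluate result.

Step 1: Map x * 2:
  3 -> 6
  14 -> 28
  7 -> 14
  23 -> 46
  9 -> 18
  1 -> 2
  3 -> 6
Step 2: Filter for < 16:
  6: kept
  28: removed
  14: kept
  46: removed
  18: removed
  2: kept
  6: kept
Therefore result = [6, 14, 2, 6].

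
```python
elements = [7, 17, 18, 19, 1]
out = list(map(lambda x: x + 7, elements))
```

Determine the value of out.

Step 1: Apply lambda x: x + 7 to each element:
  7 -> 14
  17 -> 24
  18 -> 25
  19 -> 26
  1 -> 8
Therefore out = [14, 24, 25, 26, 8].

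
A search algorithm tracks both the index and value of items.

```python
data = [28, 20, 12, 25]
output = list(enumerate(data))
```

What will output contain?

Step 1: enumerate pairs each element with its index:
  (0, 28)
  (1, 20)
  (2, 12)
  (3, 25)
Therefore output = [(0, 28), (1, 20), (2, 12), (3, 25)].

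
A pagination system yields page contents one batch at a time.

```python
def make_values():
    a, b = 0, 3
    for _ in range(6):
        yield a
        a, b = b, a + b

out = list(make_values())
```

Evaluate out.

Step 1: Fibonacci-like sequence starting with a=0, b=3:
  Iteration 1: yield a=0, then a,b = 3,3
  Iteration 2: yield a=3, then a,b = 3,6
  Iteration 3: yield a=3, then a,b = 6,9
  Iteration 4: yield a=6, then a,b = 9,15
  Iteration 5: yield a=9, then a,b = 15,24
  Iteration 6: yield a=15, then a,b = 24,39
Therefore out = [0, 3, 3, 6, 9, 15].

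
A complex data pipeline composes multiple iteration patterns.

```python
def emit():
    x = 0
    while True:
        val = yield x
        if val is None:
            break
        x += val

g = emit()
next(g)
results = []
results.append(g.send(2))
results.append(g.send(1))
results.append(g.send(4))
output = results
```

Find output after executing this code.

Step 1: next(g) -> yield 0.
Step 2: send(2) -> x = 2, yield 2.
Step 3: send(1) -> x = 3, yield 3.
Step 4: send(4) -> x = 7, yield 7.
Therefore output = [2, 3, 7].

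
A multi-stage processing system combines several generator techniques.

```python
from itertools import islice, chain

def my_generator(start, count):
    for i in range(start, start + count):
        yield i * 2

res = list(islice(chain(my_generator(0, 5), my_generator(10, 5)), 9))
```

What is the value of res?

Step 1: my_generator(0, 5) yields [0, 2, 4, 6, 8].
Step 2: my_generator(10, 5) yields [20, 22, 24, 26, 28].
Step 3: chain concatenates: [0, 2, 4, 6, 8, 20, 22, 24, 26, 28].
Step 4: islice takes first 9: [0, 2, 4, 6, 8, 20, 22, 24, 26].
Therefore res = [0, 2, 4, 6, 8, 20, 22, 24, 26].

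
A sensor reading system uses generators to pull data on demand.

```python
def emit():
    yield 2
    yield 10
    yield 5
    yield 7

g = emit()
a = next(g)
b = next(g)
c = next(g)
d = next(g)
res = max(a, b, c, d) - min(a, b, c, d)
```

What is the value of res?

Step 1: Create generator and consume all values:
  a = next(g) = 2
  b = next(g) = 10
  c = next(g) = 5
  d = next(g) = 7
Step 2: max = 10, min = 2, res = 10 - 2 = 8.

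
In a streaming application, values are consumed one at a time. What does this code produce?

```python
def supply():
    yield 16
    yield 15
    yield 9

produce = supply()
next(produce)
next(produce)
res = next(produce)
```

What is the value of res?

Step 1: supply() creates a generator.
Step 2: next(produce) yields 16 (consumed and discarded).
Step 3: next(produce) yields 15 (consumed and discarded).
Step 4: next(produce) yields 9, assigned to res.
Therefore res = 9.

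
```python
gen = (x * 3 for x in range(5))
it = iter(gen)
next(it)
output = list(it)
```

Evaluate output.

Step 1: Generator produces [0, 3, 6, 9, 12].
Step 2: next(it) consumes first element (0).
Step 3: list(it) collects remaining: [3, 6, 9, 12].
Therefore output = [3, 6, 9, 12].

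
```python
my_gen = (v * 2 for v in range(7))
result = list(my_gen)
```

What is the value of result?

Step 1: For each v in range(7), compute v*2:
  v=0: 0*2 = 0
  v=1: 1*2 = 2
  v=2: 2*2 = 4
  v=3: 3*2 = 6
  v=4: 4*2 = 8
  v=5: 5*2 = 10
  v=6: 6*2 = 12
Therefore result = [0, 2, 4, 6, 8, 10, 12].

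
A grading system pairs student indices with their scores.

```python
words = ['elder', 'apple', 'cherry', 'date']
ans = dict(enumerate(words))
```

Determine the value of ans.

Step 1: enumerate pairs indices with words:
  0 -> 'elder'
  1 -> 'apple'
  2 -> 'cherry'
  3 -> 'date'
Therefore ans = {0: 'elder', 1: 'apple', 2: 'cherry', 3: 'date'}.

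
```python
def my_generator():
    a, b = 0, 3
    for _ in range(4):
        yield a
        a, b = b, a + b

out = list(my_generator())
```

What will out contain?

Step 1: Fibonacci-like sequence starting with a=0, b=3:
  Iteration 1: yield a=0, then a,b = 3,3
  Iteration 2: yield a=3, then a,b = 3,6
  Iteration 3: yield a=3, then a,b = 6,9
  Iteration 4: yield a=6, then a,b = 9,15
Therefore out = [0, 3, 3, 6].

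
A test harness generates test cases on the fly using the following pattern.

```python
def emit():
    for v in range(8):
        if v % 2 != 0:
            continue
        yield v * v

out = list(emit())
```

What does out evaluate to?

Step 1: Only yield v**2 when v is divisible by 2:
  v=0: 0 % 2 == 0, yield 0**2 = 0
  v=2: 2 % 2 == 0, yield 2**2 = 4
  v=4: 4 % 2 == 0, yield 4**2 = 16
  v=6: 6 % 2 == 0, yield 6**2 = 36
Therefore out = [0, 4, 16, 36].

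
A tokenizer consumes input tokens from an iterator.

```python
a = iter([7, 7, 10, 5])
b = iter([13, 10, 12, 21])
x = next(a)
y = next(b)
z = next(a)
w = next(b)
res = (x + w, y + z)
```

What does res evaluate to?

Step 1: a iterates [7, 7, 10, 5], b iterates [13, 10, 12, 21].
Step 2: x = next(a) = 7, y = next(b) = 13.
Step 3: z = next(a) = 7, w = next(b) = 10.
Step 4: res = (7 + 10, 13 + 7) = (17, 20).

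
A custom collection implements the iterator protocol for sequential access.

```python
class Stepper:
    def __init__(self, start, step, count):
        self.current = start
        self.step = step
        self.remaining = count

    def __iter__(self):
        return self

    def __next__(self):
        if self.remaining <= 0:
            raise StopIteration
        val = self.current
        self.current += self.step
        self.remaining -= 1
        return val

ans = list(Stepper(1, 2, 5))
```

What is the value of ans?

Step 1: Stepper starts at 1, increments by 2, for 5 steps:
  Yield 1, then current += 2
  Yield 3, then current += 2
  Yield 5, then current += 2
  Yield 7, then current += 2
  Yield 9, then current += 2
Therefore ans = [1, 3, 5, 7, 9].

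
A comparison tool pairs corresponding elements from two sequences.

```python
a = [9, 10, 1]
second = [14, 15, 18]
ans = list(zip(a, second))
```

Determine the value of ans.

Step 1: zip pairs elements at same index:
  Index 0: (9, 14)
  Index 1: (10, 15)
  Index 2: (1, 18)
Therefore ans = [(9, 14), (10, 15), (1, 18)].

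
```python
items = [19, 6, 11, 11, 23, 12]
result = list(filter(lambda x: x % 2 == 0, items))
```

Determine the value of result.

Step 1: Filter elements divisible by 2:
  19 % 2 = 1: removed
  6 % 2 = 0: kept
  11 % 2 = 1: removed
  11 % 2 = 1: removed
  23 % 2 = 1: removed
  12 % 2 = 0: kept
Therefore result = [6, 12].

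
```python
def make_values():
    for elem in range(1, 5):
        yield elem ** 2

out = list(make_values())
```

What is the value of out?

Step 1: For each elem in range(1, 5), yield elem**2:
  elem=1: yield 1**2 = 1
  elem=2: yield 2**2 = 4
  elem=3: yield 3**2 = 9
  elem=4: yield 4**2 = 16
Therefore out = [1, 4, 9, 16].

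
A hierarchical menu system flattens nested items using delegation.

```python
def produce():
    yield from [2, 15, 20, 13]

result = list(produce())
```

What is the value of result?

Step 1: yield from delegates to the iterable, yielding each element.
Step 2: Collected values: [2, 15, 20, 13].
Therefore result = [2, 15, 20, 13].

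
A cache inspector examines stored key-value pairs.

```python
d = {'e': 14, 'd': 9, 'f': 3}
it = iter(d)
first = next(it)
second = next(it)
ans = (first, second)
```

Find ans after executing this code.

Step 1: iter(d) iterates over keys: ['e', 'd', 'f'].
Step 2: first = next(it) = 'e', second = next(it) = 'd'.
Therefore ans = ('e', 'd').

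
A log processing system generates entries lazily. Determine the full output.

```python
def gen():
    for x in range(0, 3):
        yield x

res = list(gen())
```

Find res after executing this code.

Step 1: The generator yields each value from range(0, 3).
Step 2: list() consumes all yields: [0, 1, 2].
Therefore res = [0, 1, 2].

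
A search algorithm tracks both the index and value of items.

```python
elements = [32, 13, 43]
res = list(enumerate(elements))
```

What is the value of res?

Step 1: enumerate pairs each element with its index:
  (0, 32)
  (1, 13)
  (2, 43)
Therefore res = [(0, 32), (1, 13), (2, 43)].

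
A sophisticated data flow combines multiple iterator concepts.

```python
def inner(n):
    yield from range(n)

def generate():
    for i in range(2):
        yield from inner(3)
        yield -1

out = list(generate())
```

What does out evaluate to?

Step 1: For each i in range(2):
  i=0: yield from inner(3) -> [0, 1, 2], then yield -1
  i=1: yield from inner(3) -> [0, 1, 2], then yield -1
Therefore out = [0, 1, 2, -1, 0, 1, 2, -1].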